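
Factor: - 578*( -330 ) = 2^2*3^1*5^1*11^1*17^2 = 190740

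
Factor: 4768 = 2^5*149^1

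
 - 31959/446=-31959/446 =-  71.66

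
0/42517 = 0 = 0.00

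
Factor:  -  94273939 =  - 79^1*149^1*8009^1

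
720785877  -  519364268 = 201421609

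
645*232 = 149640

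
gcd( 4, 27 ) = 1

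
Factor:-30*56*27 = -45360=- 2^4*3^4 * 5^1*7^1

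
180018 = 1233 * 146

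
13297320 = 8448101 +4849219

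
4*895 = 3580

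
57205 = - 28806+86011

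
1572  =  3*524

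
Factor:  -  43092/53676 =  - 57/71 = - 3^1 *19^1* 71^( - 1 )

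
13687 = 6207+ 7480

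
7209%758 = 387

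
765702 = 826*927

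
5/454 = 5/454= 0.01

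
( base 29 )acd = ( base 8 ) 21103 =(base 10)8771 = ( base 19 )155C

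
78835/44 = 1791  +  31/44 = 1791.70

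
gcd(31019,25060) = 1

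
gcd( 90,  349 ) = 1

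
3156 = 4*789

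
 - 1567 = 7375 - 8942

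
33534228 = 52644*637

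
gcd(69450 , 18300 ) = 150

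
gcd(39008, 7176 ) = 184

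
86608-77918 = 8690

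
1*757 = 757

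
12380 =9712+2668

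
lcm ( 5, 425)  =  425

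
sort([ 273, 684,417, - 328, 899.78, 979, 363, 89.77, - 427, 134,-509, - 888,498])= [-888, - 509, - 427,- 328, 89.77 , 134, 273,363, 417, 498, 684, 899.78,979 ] 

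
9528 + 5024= 14552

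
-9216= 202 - 9418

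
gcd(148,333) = 37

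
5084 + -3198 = 1886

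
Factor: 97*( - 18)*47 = - 2^1*3^2* 47^1 * 97^1  =  - 82062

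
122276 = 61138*2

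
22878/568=40 + 79/284 = 40.28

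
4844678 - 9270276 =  -4425598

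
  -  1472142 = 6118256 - 7590398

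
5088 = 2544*2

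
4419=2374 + 2045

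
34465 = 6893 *5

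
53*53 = 2809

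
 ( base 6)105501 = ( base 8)21515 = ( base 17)1e4a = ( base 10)9037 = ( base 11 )6876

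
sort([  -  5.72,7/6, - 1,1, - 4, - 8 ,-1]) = [ - 8, - 5.72, - 4, - 1, - 1 , 1, 7/6 ]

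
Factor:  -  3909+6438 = 2529 = 3^2*  281^1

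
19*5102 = 96938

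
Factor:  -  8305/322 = -2^( - 1)*5^1*7^( - 1 )*11^1*23^( - 1) * 151^1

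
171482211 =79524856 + 91957355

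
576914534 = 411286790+165627744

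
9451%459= 271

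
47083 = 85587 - 38504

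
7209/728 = 9 + 657/728 = 9.90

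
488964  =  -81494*( - 6)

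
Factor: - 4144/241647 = -16/933 = -2^4*3^( - 1 )*311^(-1 ) 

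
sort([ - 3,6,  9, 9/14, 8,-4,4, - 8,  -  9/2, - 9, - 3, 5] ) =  [  -  9, - 8, - 9/2, - 4,-3 ,  -  3 , 9/14,4,5, 6, 8, 9]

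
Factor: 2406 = 2^1 * 3^1 * 401^1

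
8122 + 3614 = 11736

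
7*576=4032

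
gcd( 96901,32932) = 1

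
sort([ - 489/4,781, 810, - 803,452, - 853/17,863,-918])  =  [ - 918,  -  803, - 489/4,-853/17, 452,781, 810,863]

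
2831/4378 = 2831/4378 = 0.65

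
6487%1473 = 595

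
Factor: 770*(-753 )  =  - 2^1*3^1*5^1 * 7^1*11^1*251^1  =  - 579810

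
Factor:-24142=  - 2^1*12071^1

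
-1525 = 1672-3197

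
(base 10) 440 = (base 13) 27B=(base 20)120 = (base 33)DB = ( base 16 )1b8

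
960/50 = 96/5 = 19.20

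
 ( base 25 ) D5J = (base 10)8269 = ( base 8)20115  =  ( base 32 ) 82D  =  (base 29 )9O4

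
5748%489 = 369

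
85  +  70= 155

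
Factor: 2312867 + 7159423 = 2^1*3^1*5^1*315743^1 = 9472290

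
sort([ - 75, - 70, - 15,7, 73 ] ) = [ - 75, - 70 , - 15, 7,73 ] 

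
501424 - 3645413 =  - 3143989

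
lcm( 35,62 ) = 2170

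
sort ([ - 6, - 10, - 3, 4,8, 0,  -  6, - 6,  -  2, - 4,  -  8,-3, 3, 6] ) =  [ - 10 , - 8 ,-6,-6, -6, - 4,- 3 , - 3, - 2 , 0 , 3 , 4, 6, 8] 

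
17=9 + 8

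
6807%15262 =6807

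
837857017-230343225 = 607513792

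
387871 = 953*407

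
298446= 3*99482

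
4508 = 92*49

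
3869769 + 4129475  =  7999244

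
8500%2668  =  496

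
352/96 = 3 + 2/3 = 3.67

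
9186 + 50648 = 59834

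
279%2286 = 279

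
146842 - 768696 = - 621854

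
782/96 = 8 + 7/48 = 8.15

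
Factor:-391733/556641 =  - 3^( - 2 )*127^( - 1)* 487^( - 1)*391733^1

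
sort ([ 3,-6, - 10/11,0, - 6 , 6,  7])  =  [ - 6, - 6, - 10/11,0,3,  6,  7 ]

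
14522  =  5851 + 8671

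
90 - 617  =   - 527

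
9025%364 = 289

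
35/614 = 35/614 =0.06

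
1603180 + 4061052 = 5664232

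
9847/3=9847/3 = 3282.33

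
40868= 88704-47836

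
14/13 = 1 + 1/13 =1.08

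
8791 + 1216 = 10007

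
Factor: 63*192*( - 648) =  - 2^9*3^7 * 7^1 = - 7838208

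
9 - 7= 2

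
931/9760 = 931/9760 =0.10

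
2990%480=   110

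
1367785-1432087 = - 64302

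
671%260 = 151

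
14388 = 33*436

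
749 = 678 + 71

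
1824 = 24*76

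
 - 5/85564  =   - 5/85564= - 0.00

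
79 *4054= 320266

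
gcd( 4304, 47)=1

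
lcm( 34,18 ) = 306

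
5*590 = 2950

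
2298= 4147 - 1849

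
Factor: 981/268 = 2^( - 2 ) * 3^2 * 67^( - 1 ) * 109^1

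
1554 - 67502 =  - 65948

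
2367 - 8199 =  - 5832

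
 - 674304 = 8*( - 84288 )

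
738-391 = 347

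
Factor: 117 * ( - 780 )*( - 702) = 2^3*3^6*5^1 * 13^3 = 64064520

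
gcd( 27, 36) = 9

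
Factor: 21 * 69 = 1449 = 3^2 * 7^1*23^1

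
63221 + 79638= 142859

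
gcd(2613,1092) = 39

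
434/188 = 2 + 29/94 = 2.31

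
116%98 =18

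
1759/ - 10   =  -176+1/10 = - 175.90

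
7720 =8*965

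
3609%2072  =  1537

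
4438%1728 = 982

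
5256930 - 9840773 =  - 4583843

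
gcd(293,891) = 1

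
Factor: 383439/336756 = 2^( - 2) * 31^2 *211^( - 1 ) = 961/844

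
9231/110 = 9231/110 = 83.92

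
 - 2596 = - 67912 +65316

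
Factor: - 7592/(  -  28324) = 26/97 = 2^1* 13^1*97^ (-1) 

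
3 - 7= - 4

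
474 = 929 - 455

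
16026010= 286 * 56035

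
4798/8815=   4798/8815 =0.54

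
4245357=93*45649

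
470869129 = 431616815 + 39252314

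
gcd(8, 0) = 8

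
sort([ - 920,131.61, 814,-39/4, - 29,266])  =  [ - 920, - 29,-39/4,131.61,266, 814 ] 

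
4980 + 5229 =10209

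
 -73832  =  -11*6712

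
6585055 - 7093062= - 508007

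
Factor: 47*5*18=2^1 *3^2*5^1*47^1 = 4230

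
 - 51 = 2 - 53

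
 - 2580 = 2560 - 5140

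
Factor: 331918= 2^1*67^1*2477^1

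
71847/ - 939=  - 77+152/313= - 76.51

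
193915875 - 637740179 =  - 443824304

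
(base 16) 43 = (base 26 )2F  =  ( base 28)2b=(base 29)29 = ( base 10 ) 67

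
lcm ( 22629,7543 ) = 22629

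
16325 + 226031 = 242356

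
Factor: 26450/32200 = 23/28=2^ (-2) *7^( - 1)*23^1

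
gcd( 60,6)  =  6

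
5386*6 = 32316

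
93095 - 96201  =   - 3106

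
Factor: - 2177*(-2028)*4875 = 2^2 * 3^2*5^3 * 7^1*13^3* 311^1  =  21522910500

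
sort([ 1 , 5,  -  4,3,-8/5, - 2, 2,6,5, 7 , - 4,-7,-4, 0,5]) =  [ - 7,  -  4, - 4,  -  4, - 2, - 8/5,0  ,  1,2,3,5,5, 5, 6,7]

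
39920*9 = 359280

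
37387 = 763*49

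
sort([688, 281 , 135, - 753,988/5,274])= [-753, 135, 988/5, 274,  281,688]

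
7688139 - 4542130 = 3146009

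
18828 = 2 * 9414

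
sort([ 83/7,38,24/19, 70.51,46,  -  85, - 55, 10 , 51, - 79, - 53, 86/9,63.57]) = [ - 85, - 79,-55,  -  53, 24/19, 86/9,10, 83/7, 38 , 46, 51,63.57 , 70.51]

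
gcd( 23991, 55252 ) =727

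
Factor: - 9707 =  - 17^1*571^1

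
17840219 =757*23567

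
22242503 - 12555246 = 9687257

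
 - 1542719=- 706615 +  - 836104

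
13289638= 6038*2201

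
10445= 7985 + 2460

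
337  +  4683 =5020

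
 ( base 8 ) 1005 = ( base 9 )634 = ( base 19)184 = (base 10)517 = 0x205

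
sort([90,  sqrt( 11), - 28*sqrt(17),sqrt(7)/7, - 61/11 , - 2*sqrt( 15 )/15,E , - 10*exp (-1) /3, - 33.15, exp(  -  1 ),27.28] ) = [ - 28*sqrt(17),-33.15 , - 61/11,-10*exp( - 1)/3, - 2*sqrt(15)/15,exp ( - 1),sqrt(7 ) /7,  E, sqrt(11),27.28,90 ] 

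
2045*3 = 6135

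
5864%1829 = 377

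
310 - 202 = 108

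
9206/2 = 4603 = 4603.00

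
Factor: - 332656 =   -  2^4*17^1*1223^1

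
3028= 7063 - 4035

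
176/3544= 22/443 = 0.05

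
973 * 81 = 78813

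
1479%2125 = 1479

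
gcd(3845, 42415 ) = 5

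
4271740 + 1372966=5644706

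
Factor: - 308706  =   - 2^1 * 3^1*23^1*2237^1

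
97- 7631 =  - 7534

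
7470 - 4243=3227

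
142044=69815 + 72229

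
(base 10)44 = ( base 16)2c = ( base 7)62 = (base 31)1d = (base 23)1L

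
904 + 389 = 1293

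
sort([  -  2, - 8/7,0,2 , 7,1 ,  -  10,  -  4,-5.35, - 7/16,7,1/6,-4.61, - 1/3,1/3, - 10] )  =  [ - 10, -10, - 5.35, -4.61, - 4, - 2, - 8/7,- 7/16, - 1/3,0 , 1/6, 1/3,1,2,7, 7 ]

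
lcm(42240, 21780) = 1393920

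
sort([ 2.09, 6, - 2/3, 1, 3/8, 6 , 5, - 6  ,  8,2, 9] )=[ -6,-2/3, 3/8, 1, 2, 2.09,  5,6,6,8,9] 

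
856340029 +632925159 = 1489265188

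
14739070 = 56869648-42130578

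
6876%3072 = 732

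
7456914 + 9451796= 16908710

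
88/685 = 88/685 = 0.13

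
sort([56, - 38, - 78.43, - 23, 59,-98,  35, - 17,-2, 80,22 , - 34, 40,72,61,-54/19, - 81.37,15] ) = [ - 98, - 81.37,-78.43 , - 38, - 34, - 23, - 17, - 54/19, - 2,15,22, 35, 40, 56, 59,61,72,80]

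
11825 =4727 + 7098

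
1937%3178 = 1937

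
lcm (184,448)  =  10304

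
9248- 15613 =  - 6365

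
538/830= 269/415 = 0.65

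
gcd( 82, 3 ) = 1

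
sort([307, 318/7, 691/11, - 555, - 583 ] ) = [ - 583, - 555,318/7, 691/11, 307 ] 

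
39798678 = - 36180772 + 75979450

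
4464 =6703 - 2239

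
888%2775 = 888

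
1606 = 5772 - 4166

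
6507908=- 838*( - 7766 )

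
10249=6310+3939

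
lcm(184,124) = 5704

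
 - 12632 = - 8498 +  - 4134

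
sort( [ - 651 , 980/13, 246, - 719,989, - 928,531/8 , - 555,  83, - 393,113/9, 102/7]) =[ - 928, - 719,-651,  -  555, - 393, 113/9,102/7, 531/8,980/13,83,246, 989 ]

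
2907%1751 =1156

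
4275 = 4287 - 12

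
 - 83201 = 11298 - 94499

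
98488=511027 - 412539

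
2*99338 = 198676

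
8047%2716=2615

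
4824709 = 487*9907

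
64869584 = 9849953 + 55019631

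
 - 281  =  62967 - 63248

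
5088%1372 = 972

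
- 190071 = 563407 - 753478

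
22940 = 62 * 370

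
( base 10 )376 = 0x178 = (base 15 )1A1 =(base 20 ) ig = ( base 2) 101111000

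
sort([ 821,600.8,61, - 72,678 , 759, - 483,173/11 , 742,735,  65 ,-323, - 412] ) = [ - 483, - 412, - 323 , - 72,173/11,61, 65,600.8,678,735,742,  759,821] 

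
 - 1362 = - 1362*1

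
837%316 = 205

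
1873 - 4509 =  - 2636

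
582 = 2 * 291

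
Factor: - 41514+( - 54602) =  - 96116 = - 2^2*24029^1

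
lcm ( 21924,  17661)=635796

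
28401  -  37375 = - 8974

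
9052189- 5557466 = 3494723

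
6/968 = 3/484=0.01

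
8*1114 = 8912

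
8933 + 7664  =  16597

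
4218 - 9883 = -5665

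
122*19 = 2318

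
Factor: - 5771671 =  - 5771671^1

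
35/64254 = 35/64254 = 0.00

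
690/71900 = 69/7190  =  0.01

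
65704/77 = 65704/77 = 853.30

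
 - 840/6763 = -840/6763=-0.12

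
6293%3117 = 59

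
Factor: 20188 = 2^2*7^2*103^1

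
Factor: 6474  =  2^1 * 3^1 * 13^1*83^1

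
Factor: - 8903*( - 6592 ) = 58688576=2^6*29^1*  103^1*307^1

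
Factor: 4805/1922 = 2^ ( - 1 ) *5^1 = 5/2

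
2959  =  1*2959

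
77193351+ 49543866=126737217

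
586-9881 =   -  9295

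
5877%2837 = 203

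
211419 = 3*70473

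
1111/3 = 1111/3 = 370.33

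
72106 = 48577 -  - 23529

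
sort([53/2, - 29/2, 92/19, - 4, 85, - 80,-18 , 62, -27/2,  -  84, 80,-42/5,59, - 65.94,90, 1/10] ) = [ - 84, - 80, - 65.94, - 18,- 29/2, - 27/2,-42/5 ,- 4, 1/10,92/19,53/2, 59, 62,80 , 85, 90 ]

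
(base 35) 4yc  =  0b1011111010110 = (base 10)6102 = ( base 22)cd8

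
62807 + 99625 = 162432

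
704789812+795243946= 1500033758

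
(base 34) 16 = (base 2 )101000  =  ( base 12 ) 34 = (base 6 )104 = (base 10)40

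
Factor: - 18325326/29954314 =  - 9162663/14977157 = - 3^1*13^( - 1)*467^ ( - 1 )  *  2467^(-1 ) * 3054221^1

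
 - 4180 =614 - 4794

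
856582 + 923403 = 1779985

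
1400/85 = 280/17 = 16.47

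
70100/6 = 35050/3= 11683.33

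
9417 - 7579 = 1838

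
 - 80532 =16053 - 96585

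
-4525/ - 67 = 4525/67 =67.54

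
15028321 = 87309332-72281011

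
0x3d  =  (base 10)61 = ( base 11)56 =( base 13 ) 49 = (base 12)51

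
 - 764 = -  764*1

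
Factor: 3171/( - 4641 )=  - 151/221=-13^(- 1)*17^(-1) * 151^1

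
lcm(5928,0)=0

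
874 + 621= 1495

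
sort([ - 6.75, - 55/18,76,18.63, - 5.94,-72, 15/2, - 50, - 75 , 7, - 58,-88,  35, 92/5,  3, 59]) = [ - 88, - 75, - 72, - 58, - 50 , - 6.75, - 5.94,-55/18, 3, 7, 15/2,  92/5,18.63, 35,  59, 76 ] 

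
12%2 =0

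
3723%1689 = 345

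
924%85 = 74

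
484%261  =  223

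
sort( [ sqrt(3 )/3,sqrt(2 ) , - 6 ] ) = [-6,sqrt(3)/3 , sqrt(2) ]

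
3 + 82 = 85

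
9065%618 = 413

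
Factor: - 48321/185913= - 59/227 = - 59^1*227^( - 1)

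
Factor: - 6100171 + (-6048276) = -439^1*27673^1= - 12148447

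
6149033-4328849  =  1820184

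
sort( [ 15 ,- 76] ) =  [-76 , 15]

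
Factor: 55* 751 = 5^1*11^1*751^1 = 41305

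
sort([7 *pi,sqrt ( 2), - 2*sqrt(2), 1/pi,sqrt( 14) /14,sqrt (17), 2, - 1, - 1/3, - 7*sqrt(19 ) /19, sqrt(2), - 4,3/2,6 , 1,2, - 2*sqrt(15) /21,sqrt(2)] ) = [ - 4, - 2*sqrt(2) ,-7 * sqrt (19)/19,  -  1,  -  2* sqrt(15 )/21, - 1/3,sqrt(14 ) /14,1/pi,1,  sqrt( 2 ),sqrt( 2 ), sqrt( 2),  3/2,2,2,sqrt( 17),6, 7 *pi] 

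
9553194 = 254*37611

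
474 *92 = 43608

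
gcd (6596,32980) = 6596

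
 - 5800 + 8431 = 2631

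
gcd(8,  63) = 1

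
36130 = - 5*(-7226 )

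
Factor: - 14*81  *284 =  - 2^3*3^4*7^1*71^1 = - 322056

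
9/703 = 9/703  =  0.01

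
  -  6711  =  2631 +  -9342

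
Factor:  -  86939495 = - 5^1 * 17387899^1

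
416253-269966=146287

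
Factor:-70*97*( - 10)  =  67900 = 2^2*5^2*7^1*97^1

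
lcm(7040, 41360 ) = 330880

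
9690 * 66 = 639540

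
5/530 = 1/106 = 0.01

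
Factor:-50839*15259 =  - 15259^1*50839^1 =-775752301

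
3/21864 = 1/7288=0.00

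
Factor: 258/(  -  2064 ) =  - 2^(-3) = - 1/8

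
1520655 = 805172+715483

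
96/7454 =48/3727 = 0.01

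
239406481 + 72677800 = 312084281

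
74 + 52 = 126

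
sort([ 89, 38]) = [ 38,89] 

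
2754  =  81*34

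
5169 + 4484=9653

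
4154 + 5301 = 9455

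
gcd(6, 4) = 2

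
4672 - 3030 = 1642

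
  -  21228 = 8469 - 29697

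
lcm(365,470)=34310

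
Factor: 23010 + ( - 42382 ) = -19372  =  - 2^2*29^1*167^1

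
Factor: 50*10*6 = 2^3*3^1*5^3 = 3000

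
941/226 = 4  +  37/226 = 4.16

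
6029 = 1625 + 4404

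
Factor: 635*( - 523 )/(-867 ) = 3^( - 1 )*5^1*17^(-2 ) * 127^1*523^1 = 332105/867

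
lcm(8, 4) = 8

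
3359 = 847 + 2512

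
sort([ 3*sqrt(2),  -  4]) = [ - 4, 3*sqrt( 2 )] 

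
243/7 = 243/7 = 34.71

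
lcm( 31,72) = 2232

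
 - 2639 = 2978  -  5617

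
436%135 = 31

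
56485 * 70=3953950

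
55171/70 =55171/70 = 788.16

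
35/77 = 5/11 = 0.45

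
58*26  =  1508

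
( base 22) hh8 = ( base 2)10000110100010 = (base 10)8610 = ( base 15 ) 2840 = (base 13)3BC4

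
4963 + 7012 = 11975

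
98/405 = 98/405 = 0.24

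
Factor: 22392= 2^3*3^2*311^1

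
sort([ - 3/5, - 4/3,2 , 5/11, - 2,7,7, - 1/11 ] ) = [ - 2, - 4/3,-3/5, - 1/11,  5/11,  2,7,7]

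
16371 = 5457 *3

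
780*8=6240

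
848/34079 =16/643 = 0.02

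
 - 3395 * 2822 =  - 9580690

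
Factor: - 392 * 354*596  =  -82705728 = -2^6*3^1*7^2 *59^1 * 149^1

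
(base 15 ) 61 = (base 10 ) 91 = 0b1011011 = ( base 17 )56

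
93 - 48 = 45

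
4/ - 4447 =-4/4447  =  - 0.00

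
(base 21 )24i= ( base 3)1100110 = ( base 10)984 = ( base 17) 36f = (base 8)1730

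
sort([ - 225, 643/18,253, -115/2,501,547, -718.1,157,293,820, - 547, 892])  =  [-718.1, - 547, - 225,  -  115/2,643/18,157, 253, 293,501, 547 , 820 , 892] 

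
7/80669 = 7/80669 = 0.00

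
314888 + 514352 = 829240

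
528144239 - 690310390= - 162166151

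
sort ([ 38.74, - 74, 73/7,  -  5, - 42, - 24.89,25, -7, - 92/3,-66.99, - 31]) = [ - 74, - 66.99,  -  42, - 31,  -  92/3,-24.89,-7,-5,73/7, 25,38.74 ] 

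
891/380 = 2+131/380 = 2.34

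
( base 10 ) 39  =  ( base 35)14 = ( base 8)47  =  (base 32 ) 17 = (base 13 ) 30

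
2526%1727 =799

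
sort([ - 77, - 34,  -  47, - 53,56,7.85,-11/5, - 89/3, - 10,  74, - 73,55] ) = [ - 77, - 73, - 53, - 47, - 34, - 89/3, - 10 , - 11/5, 7.85, 55,56,74]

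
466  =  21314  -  20848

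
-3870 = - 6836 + 2966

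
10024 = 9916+108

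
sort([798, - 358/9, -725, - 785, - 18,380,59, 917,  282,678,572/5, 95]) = [ - 785 ,  -  725, - 358/9, - 18,59, 95,572/5, 282,380,678,798,917 ] 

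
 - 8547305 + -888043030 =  - 896590335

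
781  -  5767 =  - 4986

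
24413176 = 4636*5266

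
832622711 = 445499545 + 387123166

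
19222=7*2746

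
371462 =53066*7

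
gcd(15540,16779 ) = 21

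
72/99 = 8/11 = 0.73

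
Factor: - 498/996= -2^( - 1) = - 1/2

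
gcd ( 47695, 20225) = 5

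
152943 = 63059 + 89884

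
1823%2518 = 1823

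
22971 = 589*39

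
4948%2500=2448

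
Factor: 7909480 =2^3*5^1*79^1*2503^1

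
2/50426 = 1/25213  =  0.00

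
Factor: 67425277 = 101^1*667577^1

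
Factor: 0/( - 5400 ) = 0^1 = 0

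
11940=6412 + 5528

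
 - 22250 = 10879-33129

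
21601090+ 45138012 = 66739102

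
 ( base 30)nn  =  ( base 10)713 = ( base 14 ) 38D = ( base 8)1311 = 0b1011001001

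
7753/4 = 1938 + 1/4 = 1938.25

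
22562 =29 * 778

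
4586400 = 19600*234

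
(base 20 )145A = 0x25ee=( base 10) 9710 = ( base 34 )8DK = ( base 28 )CAM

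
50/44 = 1 + 3/22 = 1.14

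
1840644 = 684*2691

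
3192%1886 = 1306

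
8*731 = 5848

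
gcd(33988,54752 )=116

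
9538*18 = 171684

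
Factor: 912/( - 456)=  - 2 = - 2^1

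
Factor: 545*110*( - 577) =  -34591150 = - 2^1 * 5^2*11^1 * 109^1*577^1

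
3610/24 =150  +  5/12 = 150.42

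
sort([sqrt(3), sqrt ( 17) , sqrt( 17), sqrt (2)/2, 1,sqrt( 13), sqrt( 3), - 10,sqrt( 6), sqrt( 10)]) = [ - 10, sqrt ( 2)/2,1,sqrt( 3),sqrt(3), sqrt( 6),sqrt( 10),sqrt( 13),  sqrt( 17),sqrt( 17)]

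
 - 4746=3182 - 7928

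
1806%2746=1806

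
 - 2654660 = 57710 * (- 46) 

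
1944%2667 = 1944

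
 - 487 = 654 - 1141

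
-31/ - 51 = 31/51=0.61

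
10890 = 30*363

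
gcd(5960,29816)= 8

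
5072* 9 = 45648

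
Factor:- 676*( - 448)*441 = 2^8*3^2*7^3* 13^2 = 133555968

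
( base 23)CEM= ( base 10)6692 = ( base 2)1101000100100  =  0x1a24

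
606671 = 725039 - 118368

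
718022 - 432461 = 285561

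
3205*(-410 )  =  -1314050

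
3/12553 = 3/12553=0.00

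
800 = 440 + 360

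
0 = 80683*0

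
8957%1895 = 1377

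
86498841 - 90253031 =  - 3754190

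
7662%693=39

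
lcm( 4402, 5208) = 369768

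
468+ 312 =780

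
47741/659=72 + 293/659= 72.44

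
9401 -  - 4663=14064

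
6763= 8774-2011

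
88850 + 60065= 148915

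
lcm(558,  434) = 3906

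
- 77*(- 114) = 8778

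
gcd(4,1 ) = 1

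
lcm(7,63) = 63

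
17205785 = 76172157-58966372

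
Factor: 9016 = 2^3*7^2*23^1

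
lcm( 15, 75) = 75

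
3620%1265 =1090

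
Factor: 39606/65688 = 41/68 = 2^( - 2)*17^( - 1)*41^1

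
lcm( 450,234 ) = 5850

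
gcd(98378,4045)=1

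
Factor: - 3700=-2^2*5^2*37^1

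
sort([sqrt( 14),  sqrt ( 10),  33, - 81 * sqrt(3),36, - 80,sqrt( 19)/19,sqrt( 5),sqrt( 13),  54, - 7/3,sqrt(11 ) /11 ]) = [ - 81*sqrt (3 ), - 80, - 7/3, sqrt (19 ) /19, sqrt( 11)/11, sqrt(5),sqrt(10),sqrt ( 13), sqrt (14 ),33,  36, 54]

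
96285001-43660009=52624992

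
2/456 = 1/228 = 0.00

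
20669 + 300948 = 321617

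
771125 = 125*6169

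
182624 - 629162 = - 446538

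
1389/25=1389/25= 55.56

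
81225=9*9025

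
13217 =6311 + 6906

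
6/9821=6/9821 = 0.00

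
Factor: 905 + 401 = 1306 = 2^1*653^1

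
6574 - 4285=2289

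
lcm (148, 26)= 1924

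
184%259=184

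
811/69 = 11+52/69 = 11.75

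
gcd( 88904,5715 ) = 1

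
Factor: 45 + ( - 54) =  - 9 = - 3^2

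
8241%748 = 13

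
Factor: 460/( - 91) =-2^2*5^1*7^( - 1)*13^( - 1)*23^1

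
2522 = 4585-2063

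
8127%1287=405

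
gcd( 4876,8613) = 1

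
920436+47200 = 967636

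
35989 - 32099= 3890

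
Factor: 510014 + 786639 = 1296653 = 479^1*2707^1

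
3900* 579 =2258100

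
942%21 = 18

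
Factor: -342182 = -2^1*171091^1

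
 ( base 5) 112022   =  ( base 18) C6G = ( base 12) 23A4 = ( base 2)111110101100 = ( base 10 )4012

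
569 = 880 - 311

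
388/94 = 194/47= 4.13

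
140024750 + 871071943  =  1011096693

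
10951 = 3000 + 7951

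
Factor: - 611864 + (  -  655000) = -2^4 * 3^1 * 26393^1 = -1266864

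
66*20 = 1320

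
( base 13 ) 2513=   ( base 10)5255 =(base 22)aij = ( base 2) 1010010000111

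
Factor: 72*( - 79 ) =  - 5688 = - 2^3*3^2*79^1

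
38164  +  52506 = 90670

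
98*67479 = 6612942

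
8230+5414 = 13644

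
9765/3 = 3255 = 3255.00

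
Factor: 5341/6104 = 7/8 = 2^(  -  3 )*7^1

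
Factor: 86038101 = 3^2*23^1*415643^1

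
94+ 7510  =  7604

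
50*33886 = 1694300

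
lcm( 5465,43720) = 43720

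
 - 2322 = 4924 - 7246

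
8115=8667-552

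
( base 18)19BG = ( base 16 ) 2302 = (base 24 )fda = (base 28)BC2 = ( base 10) 8962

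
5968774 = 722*8267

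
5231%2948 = 2283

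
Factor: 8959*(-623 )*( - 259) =7^2*17^2*31^1 * 37^1*89^1 =1445597363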